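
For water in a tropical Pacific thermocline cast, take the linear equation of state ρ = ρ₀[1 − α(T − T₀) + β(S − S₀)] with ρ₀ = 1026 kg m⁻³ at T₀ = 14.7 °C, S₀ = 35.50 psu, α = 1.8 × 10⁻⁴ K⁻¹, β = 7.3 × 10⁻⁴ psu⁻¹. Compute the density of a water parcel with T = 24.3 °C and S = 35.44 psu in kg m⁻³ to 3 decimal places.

1024.182 kg m⁻³

T − T₀ = +9.6 K, S − S₀ = -0.06 psu.
Bracket = 1 − α·(+9.6) + β·(-0.06) = 1 + (-1.7718 × 10⁻³) = 0.9982282.
ρ = 1026 × 0.9982282 = 1024.182 kg m⁻³.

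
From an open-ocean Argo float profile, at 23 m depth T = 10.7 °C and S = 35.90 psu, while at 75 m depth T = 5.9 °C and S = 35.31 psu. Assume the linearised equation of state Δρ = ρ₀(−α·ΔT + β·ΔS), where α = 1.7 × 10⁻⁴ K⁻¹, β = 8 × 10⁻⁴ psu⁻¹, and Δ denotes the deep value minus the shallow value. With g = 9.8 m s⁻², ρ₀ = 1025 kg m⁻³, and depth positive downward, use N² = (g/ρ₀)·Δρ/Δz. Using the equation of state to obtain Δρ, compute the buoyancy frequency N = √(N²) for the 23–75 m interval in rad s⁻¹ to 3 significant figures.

8.05 × 10⁻³ rad s⁻¹

ΔT = -4.8 K, ΔS = -0.59 psu (deep − shallow).
Δρ/ρ₀ = −αΔT + βΔS = 8.16 × 10⁻⁴ − 4.72 × 10⁻⁴ = 3.44 × 10⁻⁴, so Δρ ≈ 0.3526 kg m⁻³.
N² = (g/ρ₀)·Δρ/Δz = g·(Δρ/ρ₀)/Δz = 9.8 × 3.44 × 10⁻⁴ / 52 = 6.4831 × 10⁻⁵ s⁻².
N = √(6.4831 × 10⁻⁵) = 8.0518 × 10⁻³ rad s⁻¹ ≈ 8.05 × 10⁻³ rad s⁻¹.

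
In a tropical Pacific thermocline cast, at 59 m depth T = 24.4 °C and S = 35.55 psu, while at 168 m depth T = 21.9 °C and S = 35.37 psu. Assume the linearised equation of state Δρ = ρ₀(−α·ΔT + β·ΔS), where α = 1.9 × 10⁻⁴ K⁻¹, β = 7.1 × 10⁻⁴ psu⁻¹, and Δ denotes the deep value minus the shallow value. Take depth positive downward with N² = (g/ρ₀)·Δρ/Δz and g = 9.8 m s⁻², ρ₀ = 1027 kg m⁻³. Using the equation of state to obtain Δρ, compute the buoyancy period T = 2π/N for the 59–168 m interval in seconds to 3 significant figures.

ΔT = -2.5 K, ΔS = -0.18 psu (deep − shallow).
Δρ/ρ₀ = −αΔT + βΔS = 4.75 × 10⁻⁴ − 1.278 × 10⁻⁴ = 3.472 × 10⁻⁴, so Δρ ≈ 0.3566 kg m⁻³.
N² = (g/ρ₀)·Δρ/Δz = g·(Δρ/ρ₀)/Δz = 9.8 × 3.472 × 10⁻⁴ / 109 = 3.1216 × 10⁻⁵ s⁻².
N = √(3.1216 × 10⁻⁵) = 5.5871 × 10⁻³ rad s⁻¹ → T = 2π/N = 1.1246 × 10³ s ≈ 1.12 × 10³ s.

1.12 × 10³ s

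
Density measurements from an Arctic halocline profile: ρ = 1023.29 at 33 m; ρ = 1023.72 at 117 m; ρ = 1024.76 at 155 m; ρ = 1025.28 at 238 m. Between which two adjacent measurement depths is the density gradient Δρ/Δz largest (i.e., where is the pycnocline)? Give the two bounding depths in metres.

Compute the density gradient over each adjacent pair:
  33–117 m: Δρ/Δz = 0.43/84 = 5.1 × 10⁻³ kg m⁻⁴
  117–155 m: Δρ/Δz = 1.04/38 = 0.027 kg m⁻⁴
  155–238 m: Δρ/Δz = 0.52/83 = 6.3 × 10⁻³ kg m⁻⁴
The largest gradient is in the 117–155 m interval — the pycnocline.

117–155 m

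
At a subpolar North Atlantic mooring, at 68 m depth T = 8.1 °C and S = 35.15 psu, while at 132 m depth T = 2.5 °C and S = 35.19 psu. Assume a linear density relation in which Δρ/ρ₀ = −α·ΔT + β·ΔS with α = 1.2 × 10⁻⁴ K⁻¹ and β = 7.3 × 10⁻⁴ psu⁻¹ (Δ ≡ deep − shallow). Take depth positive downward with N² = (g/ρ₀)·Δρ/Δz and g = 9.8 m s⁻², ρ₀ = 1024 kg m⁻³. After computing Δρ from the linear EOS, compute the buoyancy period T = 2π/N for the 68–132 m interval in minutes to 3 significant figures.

ΔT = -5.6 K, ΔS = +0.04 psu (deep − shallow).
Δρ/ρ₀ = −αΔT + βΔS = 6.72 × 10⁻⁴ + 2.92 × 10⁻⁵ = 7.012 × 10⁻⁴, so Δρ ≈ 0.7180 kg m⁻³.
N² = (g/ρ₀)·Δρ/Δz = g·(Δρ/ρ₀)/Δz = 9.8 × 7.012 × 10⁻⁴ / 64 = 1.0737 × 10⁻⁴ s⁻².
N = √(1.0737 × 10⁻⁴) = 0.010362 rad s⁻¹ → T = 2π/N = 606.37 s = 10.106 min ≈ 10.1 min.

10.1 min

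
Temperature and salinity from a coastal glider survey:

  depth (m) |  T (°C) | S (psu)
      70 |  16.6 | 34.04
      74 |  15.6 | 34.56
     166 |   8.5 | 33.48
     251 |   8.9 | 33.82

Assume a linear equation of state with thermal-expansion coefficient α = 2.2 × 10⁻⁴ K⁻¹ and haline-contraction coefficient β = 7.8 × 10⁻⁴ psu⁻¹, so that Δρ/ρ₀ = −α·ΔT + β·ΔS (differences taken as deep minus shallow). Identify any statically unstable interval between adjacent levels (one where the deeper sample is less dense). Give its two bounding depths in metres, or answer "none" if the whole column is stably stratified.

Evaluate Δρ/ρ₀ = −αΔT + βΔS across each adjacent pair:
  70–74 m: −αΔT+βΔS = −(2.2 × 10⁻⁴)(-1.0)+(7.8 × 10⁻⁴)(+0.52) = 6.3 × 10⁻⁴ → stable
  74–166 m: −αΔT+βΔS = −(2.2 × 10⁻⁴)(-7.1)+(7.8 × 10⁻⁴)(-1.08) = 7.2 × 10⁻⁴ → stable
  166–251 m: −αΔT+βΔS = −(2.2 × 10⁻⁴)(+0.4)+(7.8 × 10⁻⁴)(+0.34) = 1.8 × 10⁻⁴ → stable
Every interval has Δρ > 0: the column is stably stratified throughout.

none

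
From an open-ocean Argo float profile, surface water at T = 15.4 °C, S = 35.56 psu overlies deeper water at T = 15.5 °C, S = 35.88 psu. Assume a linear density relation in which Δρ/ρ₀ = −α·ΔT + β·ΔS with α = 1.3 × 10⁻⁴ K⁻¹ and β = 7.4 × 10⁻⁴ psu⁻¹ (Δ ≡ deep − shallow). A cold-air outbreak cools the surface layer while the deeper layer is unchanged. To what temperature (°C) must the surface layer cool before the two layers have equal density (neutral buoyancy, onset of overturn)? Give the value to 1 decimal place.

13.7 °C

Neutral buoyancy requires Δρ = 0, i.e. −α(T_deep − T_surf′) + β(S_deep − S_surf) = 0.
T_surf′ = T_deep − (β/α)·ΔS = 15.5 − (7.4 × 10⁻⁴/1.3 × 10⁻⁴)·(+0.32) = 13.678 °C.
Cooling required: 15.4 − (13.678) = 1.722 °C.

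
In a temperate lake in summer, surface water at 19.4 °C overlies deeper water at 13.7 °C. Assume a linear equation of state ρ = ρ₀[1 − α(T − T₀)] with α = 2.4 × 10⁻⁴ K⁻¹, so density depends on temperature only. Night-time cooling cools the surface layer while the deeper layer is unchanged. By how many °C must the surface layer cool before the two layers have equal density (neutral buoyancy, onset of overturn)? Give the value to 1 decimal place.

5.7 °C

With temperature the only control, equal density requires T_surf′ = T_deep.
T_surf′ = 13.7 °C.
Cooling required: 19.4 − 13.7 = 5.7 °C.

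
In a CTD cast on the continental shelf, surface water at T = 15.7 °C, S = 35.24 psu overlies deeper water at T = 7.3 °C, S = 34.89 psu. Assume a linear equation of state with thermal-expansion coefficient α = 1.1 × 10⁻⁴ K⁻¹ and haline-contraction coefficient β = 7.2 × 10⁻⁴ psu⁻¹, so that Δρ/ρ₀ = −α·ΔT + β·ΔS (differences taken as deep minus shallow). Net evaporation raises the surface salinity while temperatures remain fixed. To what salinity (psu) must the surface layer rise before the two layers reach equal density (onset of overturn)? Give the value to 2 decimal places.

36.17 psu

Neutral buoyancy requires −α(T_deep − T_surf) + β(S_deep − S_surf′) = 0.
S_surf′ = S_deep − (α/β)·ΔT = 34.89 − (1.1 × 10⁻⁴/7.2 × 10⁻⁴)·(-8.4) = 36.1733 psu.
Increase required: 36.1733 − 35.24 = 0.9333 psu.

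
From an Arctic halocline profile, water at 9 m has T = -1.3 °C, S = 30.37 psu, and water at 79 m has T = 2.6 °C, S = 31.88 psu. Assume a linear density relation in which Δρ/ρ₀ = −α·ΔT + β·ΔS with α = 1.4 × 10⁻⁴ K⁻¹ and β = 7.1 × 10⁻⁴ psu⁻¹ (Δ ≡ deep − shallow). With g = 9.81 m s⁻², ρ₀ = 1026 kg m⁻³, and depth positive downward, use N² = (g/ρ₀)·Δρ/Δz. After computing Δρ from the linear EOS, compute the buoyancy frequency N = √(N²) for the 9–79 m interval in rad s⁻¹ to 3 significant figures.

ΔT = +3.9 K, ΔS = +1.51 psu (deep − shallow).
Δρ/ρ₀ = −αΔT + βΔS = -5.46 × 10⁻⁴ + 1.0721 × 10⁻³ = 5.261 × 10⁻⁴, so Δρ ≈ 0.5398 kg m⁻³.
N² = (g/ρ₀)·Δρ/Δz = g·(Δρ/ρ₀)/Δz = 9.81 × 5.261 × 10⁻⁴ / 70 = 7.3729 × 10⁻⁵ s⁻².
N = √(7.3729 × 10⁻⁵) = 8.5866 × 10⁻³ rad s⁻¹ ≈ 8.59 × 10⁻³ rad s⁻¹.

8.59 × 10⁻³ rad s⁻¹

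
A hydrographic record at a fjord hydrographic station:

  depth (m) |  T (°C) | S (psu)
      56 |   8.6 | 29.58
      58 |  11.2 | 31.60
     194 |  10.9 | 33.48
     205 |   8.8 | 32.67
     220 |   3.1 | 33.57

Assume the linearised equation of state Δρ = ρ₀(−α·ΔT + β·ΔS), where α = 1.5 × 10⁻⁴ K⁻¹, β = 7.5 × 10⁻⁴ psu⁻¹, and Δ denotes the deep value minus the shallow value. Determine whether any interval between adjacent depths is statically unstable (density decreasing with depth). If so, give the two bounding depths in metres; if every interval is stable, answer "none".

194–205 m

Evaluate Δρ/ρ₀ = −αΔT + βΔS across each adjacent pair:
  56–58 m: −αΔT+βΔS = −(1.5 × 10⁻⁴)(+2.6)+(7.5 × 10⁻⁴)(+2.02) = 1.1 × 10⁻³ → stable
  58–194 m: −αΔT+βΔS = −(1.5 × 10⁻⁴)(-0.3)+(7.5 × 10⁻⁴)(+1.88) = 1.5 × 10⁻³ → stable
  194–205 m: −αΔT+βΔS = −(1.5 × 10⁻⁴)(-2.1)+(7.5 × 10⁻⁴)(-0.81) = -2.9 × 10⁻⁴ → UNSTABLE
  205–220 m: −αΔT+βΔS = −(1.5 × 10⁻⁴)(-5.7)+(7.5 × 10⁻⁴)(+0.90) = 1.5 × 10⁻³ → stable
The 194–205 m interval has Δρ < 0: lighter water underlies denser water.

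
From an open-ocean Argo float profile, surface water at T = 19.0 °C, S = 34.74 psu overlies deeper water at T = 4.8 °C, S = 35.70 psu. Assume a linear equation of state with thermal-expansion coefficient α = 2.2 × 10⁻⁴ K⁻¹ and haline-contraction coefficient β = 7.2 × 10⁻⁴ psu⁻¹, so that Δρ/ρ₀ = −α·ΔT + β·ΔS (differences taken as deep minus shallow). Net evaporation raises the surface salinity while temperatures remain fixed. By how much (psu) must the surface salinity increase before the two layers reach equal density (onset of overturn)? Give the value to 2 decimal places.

Neutral buoyancy requires −α(T_deep − T_surf) + β(S_deep − S_surf′) = 0.
S_surf′ = S_deep − (α/β)·ΔT = 35.70 − (2.2 × 10⁻⁴/7.2 × 10⁻⁴)·(-14.2) = 40.0389 psu.
Increase required: 40.0389 − 34.74 = 5.2989 psu.

5.30 psu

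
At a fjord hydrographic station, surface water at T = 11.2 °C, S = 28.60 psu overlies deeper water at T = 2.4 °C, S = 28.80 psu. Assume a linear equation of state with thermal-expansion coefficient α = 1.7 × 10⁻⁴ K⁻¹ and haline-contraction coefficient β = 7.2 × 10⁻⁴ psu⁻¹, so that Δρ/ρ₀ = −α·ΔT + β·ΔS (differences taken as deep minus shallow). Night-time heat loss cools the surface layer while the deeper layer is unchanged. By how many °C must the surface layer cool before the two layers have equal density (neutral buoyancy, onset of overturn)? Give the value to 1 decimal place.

Neutral buoyancy requires Δρ = 0, i.e. −α(T_deep − T_surf′) + β(S_deep − S_surf) = 0.
T_surf′ = T_deep − (β/α)·ΔS = 2.4 − (7.2 × 10⁻⁴/1.7 × 10⁻⁴)·(+0.20) = 1.553 °C.
Cooling required: 11.2 − (1.553) = 9.647 °C.

9.6 °C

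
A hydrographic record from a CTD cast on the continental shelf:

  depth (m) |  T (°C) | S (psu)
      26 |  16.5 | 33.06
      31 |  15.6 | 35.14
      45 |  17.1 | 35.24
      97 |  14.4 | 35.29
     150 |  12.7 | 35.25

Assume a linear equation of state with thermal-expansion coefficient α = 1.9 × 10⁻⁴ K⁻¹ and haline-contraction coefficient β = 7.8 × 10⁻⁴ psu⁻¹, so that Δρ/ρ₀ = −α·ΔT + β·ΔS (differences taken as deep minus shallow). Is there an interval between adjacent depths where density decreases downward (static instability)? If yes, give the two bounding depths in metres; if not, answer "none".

Evaluate Δρ/ρ₀ = −αΔT + βΔS across each adjacent pair:
  26–31 m: −αΔT+βΔS = −(1.9 × 10⁻⁴)(-0.9)+(7.8 × 10⁻⁴)(+2.08) = 1.8 × 10⁻³ → stable
  31–45 m: −αΔT+βΔS = −(1.9 × 10⁻⁴)(+1.5)+(7.8 × 10⁻⁴)(+0.10) = -2.1 × 10⁻⁴ → UNSTABLE
  45–97 m: −αΔT+βΔS = −(1.9 × 10⁻⁴)(-2.7)+(7.8 × 10⁻⁴)(+0.05) = 5.5 × 10⁻⁴ → stable
  97–150 m: −αΔT+βΔS = −(1.9 × 10⁻⁴)(-1.7)+(7.8 × 10⁻⁴)(-0.04) = 2.9 × 10⁻⁴ → stable
The 31–45 m interval has Δρ < 0: lighter water underlies denser water.

31–45 m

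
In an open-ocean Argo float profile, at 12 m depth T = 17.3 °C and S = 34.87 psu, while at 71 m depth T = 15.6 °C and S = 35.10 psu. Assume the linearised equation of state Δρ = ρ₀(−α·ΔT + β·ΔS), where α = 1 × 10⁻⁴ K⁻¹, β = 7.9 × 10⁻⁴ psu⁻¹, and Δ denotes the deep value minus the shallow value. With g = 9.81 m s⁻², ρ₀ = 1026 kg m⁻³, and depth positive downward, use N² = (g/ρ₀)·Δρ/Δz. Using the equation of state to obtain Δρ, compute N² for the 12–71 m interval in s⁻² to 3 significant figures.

5.85 × 10⁻⁵ s⁻²

ΔT = -1.7 K, ΔS = +0.23 psu (deep − shallow).
Δρ/ρ₀ = −αΔT + βΔS = 1.70 × 10⁻⁴ + 1.817 × 10⁻⁴ = 3.517 × 10⁻⁴, so Δρ ≈ 0.3608 kg m⁻³.
N² = (g/ρ₀)·Δρ/Δz = g·(Δρ/ρ₀)/Δz = 9.81 × 3.517 × 10⁻⁴ / 59 = 5.8478 × 10⁻⁵ s⁻² ≈ 5.85 × 10⁻⁵ s⁻².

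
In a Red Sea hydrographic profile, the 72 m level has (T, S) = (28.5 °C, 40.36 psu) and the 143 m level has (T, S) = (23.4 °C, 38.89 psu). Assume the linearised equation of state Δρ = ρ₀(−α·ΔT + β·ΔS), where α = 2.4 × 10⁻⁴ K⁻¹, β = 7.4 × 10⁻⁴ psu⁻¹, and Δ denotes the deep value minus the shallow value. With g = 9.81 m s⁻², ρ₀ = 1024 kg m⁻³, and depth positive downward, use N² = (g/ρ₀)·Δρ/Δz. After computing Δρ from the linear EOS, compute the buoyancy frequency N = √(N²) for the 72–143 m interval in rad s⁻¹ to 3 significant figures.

ΔT = -5.1 K, ΔS = -1.47 psu (deep − shallow).
Δρ/ρ₀ = −αΔT + βΔS = 1.224 × 10⁻³ − 1.0878 × 10⁻³ = 1.362 × 10⁻⁴, so Δρ ≈ 0.1395 kg m⁻³.
N² = (g/ρ₀)·Δρ/Δz = g·(Δρ/ρ₀)/Δz = 9.81 × 1.362 × 10⁻⁴ / 71 = 1.8819 × 10⁻⁵ s⁻².
N = √(1.8819 × 10⁻⁵) = 4.3381 × 10⁻³ rad s⁻¹ ≈ 4.34 × 10⁻³ rad s⁻¹.

4.34 × 10⁻³ rad s⁻¹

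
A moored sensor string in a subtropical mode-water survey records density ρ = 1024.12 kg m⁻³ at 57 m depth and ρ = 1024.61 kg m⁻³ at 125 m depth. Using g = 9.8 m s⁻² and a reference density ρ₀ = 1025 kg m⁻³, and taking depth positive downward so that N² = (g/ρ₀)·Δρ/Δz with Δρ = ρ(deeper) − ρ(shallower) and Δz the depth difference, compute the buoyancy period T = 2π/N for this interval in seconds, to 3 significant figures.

Δρ = 1024.61 − 1024.12 = 0.49 kg m⁻³ over Δz = 125 − 57 = 68 m.
N² = (9.8/1025) × (0.49/68) = 6.8895 × 10⁻⁵ s⁻².
N = √(6.8895 × 10⁻⁵) = 8.3003 × 10⁻³ rad s⁻¹, so T = 2π/N = 756.98 s ≈ 757 s.

757 s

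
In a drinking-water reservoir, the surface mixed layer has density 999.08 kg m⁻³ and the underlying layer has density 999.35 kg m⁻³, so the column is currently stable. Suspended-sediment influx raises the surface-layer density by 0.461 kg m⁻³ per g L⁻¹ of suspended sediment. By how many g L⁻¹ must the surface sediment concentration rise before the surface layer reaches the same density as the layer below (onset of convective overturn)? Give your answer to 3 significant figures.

0.586 g L⁻¹

Density deficit of the surface layer: 999.35 − 999.08 = 0.27 kg m⁻³.
Required change = 0.27 / 0.461 = 0.586 g L⁻¹.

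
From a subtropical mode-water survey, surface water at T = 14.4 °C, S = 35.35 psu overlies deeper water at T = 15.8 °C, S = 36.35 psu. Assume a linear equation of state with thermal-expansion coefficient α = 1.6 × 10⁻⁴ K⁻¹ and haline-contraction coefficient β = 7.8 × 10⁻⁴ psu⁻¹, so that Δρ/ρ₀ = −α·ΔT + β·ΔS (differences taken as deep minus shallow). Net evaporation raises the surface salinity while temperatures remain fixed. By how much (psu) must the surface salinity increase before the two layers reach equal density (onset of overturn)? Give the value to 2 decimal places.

0.71 psu

Neutral buoyancy requires −α(T_deep − T_surf) + β(S_deep − S_surf′) = 0.
S_surf′ = S_deep − (α/β)·ΔT = 36.35 − (1.6 × 10⁻⁴/7.8 × 10⁻⁴)·(+1.4) = 36.0628 psu.
Increase required: 36.0628 − 35.35 = 0.7128 psu.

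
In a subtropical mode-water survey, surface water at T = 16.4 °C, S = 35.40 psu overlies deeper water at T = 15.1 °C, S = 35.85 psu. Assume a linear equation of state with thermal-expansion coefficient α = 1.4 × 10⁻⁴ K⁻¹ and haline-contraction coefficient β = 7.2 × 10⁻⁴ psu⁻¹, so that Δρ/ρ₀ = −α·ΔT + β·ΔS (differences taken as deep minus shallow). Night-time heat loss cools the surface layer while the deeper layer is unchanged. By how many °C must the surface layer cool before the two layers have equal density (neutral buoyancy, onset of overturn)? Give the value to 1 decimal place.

Neutral buoyancy requires Δρ = 0, i.e. −α(T_deep − T_surf′) + β(S_deep − S_surf) = 0.
T_surf′ = T_deep − (β/α)·ΔS = 15.1 − (7.2 × 10⁻⁴/1.4 × 10⁻⁴)·(+0.45) = 12.786 °C.
Cooling required: 16.4 − (12.786) = 3.614 °C.

3.6 °C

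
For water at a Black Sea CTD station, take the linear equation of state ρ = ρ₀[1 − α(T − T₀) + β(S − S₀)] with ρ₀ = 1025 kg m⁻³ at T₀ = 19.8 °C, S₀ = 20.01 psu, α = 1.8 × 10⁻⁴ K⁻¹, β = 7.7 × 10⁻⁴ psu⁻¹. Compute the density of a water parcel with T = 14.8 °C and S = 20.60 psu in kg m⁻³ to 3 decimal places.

T − T₀ = -5.0 K, S − S₀ = +0.59 psu.
Bracket = 1 − α·(-5.0) + β·(+0.59) = 1 + (1.3543 × 10⁻³) = 1.0013543.
ρ = 1025 × 1.0013543 = 1026.388 kg m⁻³.

1026.388 kg m⁻³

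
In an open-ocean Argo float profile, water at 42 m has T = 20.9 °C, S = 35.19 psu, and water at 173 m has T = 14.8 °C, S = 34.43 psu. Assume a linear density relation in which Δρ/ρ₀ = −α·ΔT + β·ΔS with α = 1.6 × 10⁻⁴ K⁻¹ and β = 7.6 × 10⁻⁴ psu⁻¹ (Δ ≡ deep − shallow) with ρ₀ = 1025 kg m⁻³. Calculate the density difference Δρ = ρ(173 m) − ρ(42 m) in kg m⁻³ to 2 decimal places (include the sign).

ΔT = -6.1 K, ΔS = -0.76 psu (deep − shallow).
Δρ/ρ₀ = −(1.6 × 10⁻⁴)(-6.1) + (7.6 × 10⁻⁴)(-0.76) = 3.984 × 10⁻⁴.
Δρ = 1025 × (3.984 × 10⁻⁴) = +0.41 kg m⁻³.
Positive Δρ: denser below, stable.

+0.41 kg m⁻³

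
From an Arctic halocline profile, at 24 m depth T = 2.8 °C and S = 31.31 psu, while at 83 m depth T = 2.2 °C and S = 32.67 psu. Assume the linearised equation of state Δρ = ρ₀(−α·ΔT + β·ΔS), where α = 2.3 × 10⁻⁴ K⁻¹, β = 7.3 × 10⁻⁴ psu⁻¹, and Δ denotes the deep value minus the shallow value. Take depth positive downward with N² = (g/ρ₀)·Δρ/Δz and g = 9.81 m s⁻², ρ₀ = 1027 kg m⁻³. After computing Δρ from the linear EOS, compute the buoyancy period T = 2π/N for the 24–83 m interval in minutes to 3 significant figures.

7.64 min

ΔT = -0.6 K, ΔS = +1.36 psu (deep − shallow).
Δρ/ρ₀ = −αΔT + βΔS = 1.38 × 10⁻⁴ + 9.928 × 10⁻⁴ = 1.1308 × 10⁻³, so Δρ ≈ 1.161 kg m⁻³.
N² = (g/ρ₀)·Δρ/Δz = g·(Δρ/ρ₀)/Δz = 9.81 × 1.1308 × 10⁻³ / 59 = 1.8802 × 10⁻⁴ s⁻².
N = √(1.8802 × 10⁻⁴) = 0.013712 rad s⁻¹ → T = 2π/N = 458.23 s = 7.6372 min ≈ 7.64 min.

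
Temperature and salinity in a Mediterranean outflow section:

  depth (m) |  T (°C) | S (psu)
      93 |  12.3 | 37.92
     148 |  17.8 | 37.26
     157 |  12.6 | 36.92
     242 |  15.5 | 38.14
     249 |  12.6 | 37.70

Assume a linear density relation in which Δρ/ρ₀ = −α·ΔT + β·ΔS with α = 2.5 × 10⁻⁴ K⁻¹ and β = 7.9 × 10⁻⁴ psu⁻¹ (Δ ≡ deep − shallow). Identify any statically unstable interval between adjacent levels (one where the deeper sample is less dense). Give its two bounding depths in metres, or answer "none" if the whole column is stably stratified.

Evaluate Δρ/ρ₀ = −αΔT + βΔS across each adjacent pair:
  93–148 m: −αΔT+βΔS = −(2.5 × 10⁻⁴)(+5.5)+(7.9 × 10⁻⁴)(-0.66) = -1.9 × 10⁻³ → UNSTABLE
  148–157 m: −αΔT+βΔS = −(2.5 × 10⁻⁴)(-5.2)+(7.9 × 10⁻⁴)(-0.34) = 1.0 × 10⁻³ → stable
  157–242 m: −αΔT+βΔS = −(2.5 × 10⁻⁴)(+2.9)+(7.9 × 10⁻⁴)(+1.22) = 2.4 × 10⁻⁴ → stable
  242–249 m: −αΔT+βΔS = −(2.5 × 10⁻⁴)(-2.9)+(7.9 × 10⁻⁴)(-0.44) = 3.8 × 10⁻⁴ → stable
The 93–148 m interval has Δρ < 0: lighter water underlies denser water.

93–148 m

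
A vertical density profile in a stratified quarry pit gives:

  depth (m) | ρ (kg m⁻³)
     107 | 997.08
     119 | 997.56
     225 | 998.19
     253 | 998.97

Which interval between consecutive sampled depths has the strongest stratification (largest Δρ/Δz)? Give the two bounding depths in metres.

107–119 m

Compute the density gradient over each adjacent pair:
  107–119 m: Δρ/Δz = 0.48/12 = 0.040 kg m⁻⁴
  119–225 m: Δρ/Δz = 0.63/106 = 5.9 × 10⁻³ kg m⁻⁴
  225–253 m: Δρ/Δz = 0.78/28 = 0.028 kg m⁻⁴
The largest gradient is in the 107–119 m interval — the pycnocline.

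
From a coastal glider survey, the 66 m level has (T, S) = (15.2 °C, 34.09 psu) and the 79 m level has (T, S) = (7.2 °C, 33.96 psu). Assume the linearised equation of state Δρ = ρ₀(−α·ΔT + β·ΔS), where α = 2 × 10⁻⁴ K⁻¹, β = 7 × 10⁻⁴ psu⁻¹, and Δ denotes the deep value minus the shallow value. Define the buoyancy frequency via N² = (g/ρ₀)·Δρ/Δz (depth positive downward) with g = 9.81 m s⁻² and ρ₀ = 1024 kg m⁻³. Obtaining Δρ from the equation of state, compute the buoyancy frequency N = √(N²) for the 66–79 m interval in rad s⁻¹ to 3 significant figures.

0.0337 rad s⁻¹

ΔT = -8.0 K, ΔS = -0.13 psu (deep − shallow).
Δρ/ρ₀ = −αΔT + βΔS = 1.60 × 10⁻³ − 9.10 × 10⁻⁵ = 1.509 × 10⁻³, so Δρ ≈ 1.545 kg m⁻³.
N² = (g/ρ₀)·Δρ/Δz = g·(Δρ/ρ₀)/Δz = 9.81 × 1.509 × 10⁻³ / 13 = 1.1387 × 10⁻³ s⁻².
N = √(1.1387 × 10⁻³) = 0.033745 rad s⁻¹ ≈ 0.0337 rad s⁻¹.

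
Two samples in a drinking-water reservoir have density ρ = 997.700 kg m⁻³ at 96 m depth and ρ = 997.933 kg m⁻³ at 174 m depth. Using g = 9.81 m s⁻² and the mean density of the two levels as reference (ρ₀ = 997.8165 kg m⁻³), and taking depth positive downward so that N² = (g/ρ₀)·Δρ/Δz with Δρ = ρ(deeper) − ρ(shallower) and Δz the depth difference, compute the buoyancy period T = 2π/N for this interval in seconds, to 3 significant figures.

Δρ = 997.933 − 997.700 = 0.233 kg m⁻³ over Δz = 174 − 96 = 78 m.
N² = (9.81/997.8165) × (0.233/78) = 2.9368 × 10⁻⁵ s⁻².
N = √(2.9368 × 10⁻⁵) = 5.4192 × 10⁻³ rad s⁻¹, so T = 2π/N = 1.1594 × 10³ s ≈ 1.16 × 10³ s.

1.16 × 10³ s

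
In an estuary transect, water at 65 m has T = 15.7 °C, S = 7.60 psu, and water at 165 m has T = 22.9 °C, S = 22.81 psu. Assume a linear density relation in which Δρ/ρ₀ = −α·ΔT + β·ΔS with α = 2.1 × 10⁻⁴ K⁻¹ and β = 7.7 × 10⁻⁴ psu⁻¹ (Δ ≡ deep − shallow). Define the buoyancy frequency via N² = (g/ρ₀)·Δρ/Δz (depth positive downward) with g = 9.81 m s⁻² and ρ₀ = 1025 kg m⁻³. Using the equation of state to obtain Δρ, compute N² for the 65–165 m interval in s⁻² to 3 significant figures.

1.00 × 10⁻³ s⁻²

ΔT = +7.2 K, ΔS = +15.21 psu (deep − shallow).
Δρ/ρ₀ = −αΔT + βΔS = -1.512 × 10⁻³ + 0.0117117 = 0.0101997, so Δρ ≈ 10.45 kg m⁻³.
N² = (g/ρ₀)·Δρ/Δz = g·(Δρ/ρ₀)/Δz = 9.81 × 0.0101997 / 100 = 1.0006 × 10⁻³ s⁻² ≈ 1.00 × 10⁻³ s⁻².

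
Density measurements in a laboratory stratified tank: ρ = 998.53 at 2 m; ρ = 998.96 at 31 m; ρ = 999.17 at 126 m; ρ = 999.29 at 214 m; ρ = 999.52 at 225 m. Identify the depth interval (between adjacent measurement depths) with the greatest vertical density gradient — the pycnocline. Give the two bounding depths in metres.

214–225 m

Compute the density gradient over each adjacent pair:
  2–31 m: Δρ/Δz = 0.43/29 = 0.015 kg m⁻⁴
  31–126 m: Δρ/Δz = 0.21/95 = 2.2 × 10⁻³ kg m⁻⁴
  126–214 m: Δρ/Δz = 0.12/88 = 1.4 × 10⁻³ kg m⁻⁴
  214–225 m: Δρ/Δz = 0.23/11 = 0.021 kg m⁻⁴
The largest gradient is in the 214–225 m interval — the pycnocline.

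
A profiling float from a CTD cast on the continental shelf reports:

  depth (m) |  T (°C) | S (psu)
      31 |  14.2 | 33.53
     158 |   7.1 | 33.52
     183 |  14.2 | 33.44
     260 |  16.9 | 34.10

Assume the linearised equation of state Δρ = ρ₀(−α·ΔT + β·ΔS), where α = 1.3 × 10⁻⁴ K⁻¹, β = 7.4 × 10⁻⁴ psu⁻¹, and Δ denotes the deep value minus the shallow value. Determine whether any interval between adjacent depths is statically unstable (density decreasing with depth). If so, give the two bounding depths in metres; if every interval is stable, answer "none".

158–183 m

Evaluate Δρ/ρ₀ = −αΔT + βΔS across each adjacent pair:
  31–158 m: −αΔT+βΔS = −(1.3 × 10⁻⁴)(-7.1)+(7.4 × 10⁻⁴)(-0.01) = 9.2 × 10⁻⁴ → stable
  158–183 m: −αΔT+βΔS = −(1.3 × 10⁻⁴)(+7.1)+(7.4 × 10⁻⁴)(-0.08) = -9.8 × 10⁻⁴ → UNSTABLE
  183–260 m: −αΔT+βΔS = −(1.3 × 10⁻⁴)(+2.7)+(7.4 × 10⁻⁴)(+0.66) = 1.4 × 10⁻⁴ → stable
The 158–183 m interval has Δρ < 0: lighter water underlies denser water.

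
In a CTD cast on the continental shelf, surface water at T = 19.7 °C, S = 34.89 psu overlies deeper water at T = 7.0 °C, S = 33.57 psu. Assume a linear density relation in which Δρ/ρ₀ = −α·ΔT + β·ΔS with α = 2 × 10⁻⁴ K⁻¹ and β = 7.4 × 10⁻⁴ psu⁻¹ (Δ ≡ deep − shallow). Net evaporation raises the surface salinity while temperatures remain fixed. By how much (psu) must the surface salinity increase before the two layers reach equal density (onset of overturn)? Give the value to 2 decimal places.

Neutral buoyancy requires −α(T_deep − T_surf) + β(S_deep − S_surf′) = 0.
S_surf′ = S_deep − (α/β)·ΔT = 33.57 − (2 × 10⁻⁴/7.4 × 10⁻⁴)·(-12.7) = 37.0024 psu.
Increase required: 37.0024 − 34.89 = 2.1124 psu.

2.11 psu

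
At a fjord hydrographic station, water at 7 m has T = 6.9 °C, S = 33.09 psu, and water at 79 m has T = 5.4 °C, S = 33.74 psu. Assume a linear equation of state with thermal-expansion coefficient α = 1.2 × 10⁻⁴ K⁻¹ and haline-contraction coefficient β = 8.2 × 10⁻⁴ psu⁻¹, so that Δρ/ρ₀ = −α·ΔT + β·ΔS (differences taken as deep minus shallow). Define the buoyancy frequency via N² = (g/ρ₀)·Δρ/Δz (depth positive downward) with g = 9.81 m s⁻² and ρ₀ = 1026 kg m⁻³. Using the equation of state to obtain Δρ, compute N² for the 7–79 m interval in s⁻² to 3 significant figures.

ΔT = -1.5 K, ΔS = +0.65 psu (deep − shallow).
Δρ/ρ₀ = −αΔT + βΔS = 1.80 × 10⁻⁴ + 5.33 × 10⁻⁴ = 7.13 × 10⁻⁴, so Δρ ≈ 0.7315 kg m⁻³.
N² = (g/ρ₀)·Δρ/Δz = g·(Δρ/ρ₀)/Δz = 9.81 × 7.13 × 10⁻⁴ / 72 = 9.7146 × 10⁻⁵ s⁻² ≈ 9.71 × 10⁻⁵ s⁻².

9.71 × 10⁻⁵ s⁻²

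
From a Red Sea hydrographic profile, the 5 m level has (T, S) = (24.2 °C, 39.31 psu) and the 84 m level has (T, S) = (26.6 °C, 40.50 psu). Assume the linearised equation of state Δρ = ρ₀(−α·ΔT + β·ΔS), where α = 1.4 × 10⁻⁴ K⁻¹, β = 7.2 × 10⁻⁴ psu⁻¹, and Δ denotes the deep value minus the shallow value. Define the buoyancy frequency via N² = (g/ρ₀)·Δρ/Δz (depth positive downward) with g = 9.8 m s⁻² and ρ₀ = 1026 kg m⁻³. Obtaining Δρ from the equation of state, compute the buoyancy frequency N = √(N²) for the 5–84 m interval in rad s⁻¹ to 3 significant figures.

ΔT = +2.4 K, ΔS = +1.19 psu (deep − shallow).
Δρ/ρ₀ = −αΔT + βΔS = -3.36 × 10⁻⁴ + 8.568 × 10⁻⁴ = 5.208 × 10⁻⁴, so Δρ ≈ 0.5343 kg m⁻³.
N² = (g/ρ₀)·Δρ/Δz = g·(Δρ/ρ₀)/Δz = 9.8 × 5.208 × 10⁻⁴ / 79 = 6.4606 × 10⁻⁵ s⁻².
N = √(6.4606 × 10⁻⁵) = 8.0378 × 10⁻³ rad s⁻¹ ≈ 8.04 × 10⁻³ rad s⁻¹.

8.04 × 10⁻³ rad s⁻¹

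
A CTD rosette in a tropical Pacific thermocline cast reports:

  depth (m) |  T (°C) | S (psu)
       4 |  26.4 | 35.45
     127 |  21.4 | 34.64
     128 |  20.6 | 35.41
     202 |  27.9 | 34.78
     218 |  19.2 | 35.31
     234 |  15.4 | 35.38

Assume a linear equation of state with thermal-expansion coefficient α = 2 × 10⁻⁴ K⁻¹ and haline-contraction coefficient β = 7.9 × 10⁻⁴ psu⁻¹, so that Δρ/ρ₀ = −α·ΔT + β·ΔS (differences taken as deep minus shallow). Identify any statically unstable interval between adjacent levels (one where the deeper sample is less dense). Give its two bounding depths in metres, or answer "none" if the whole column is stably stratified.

128–202 m

Evaluate Δρ/ρ₀ = −αΔT + βΔS across each adjacent pair:
  4–127 m: −αΔT+βΔS = −(2 × 10⁻⁴)(-5.0)+(7.9 × 10⁻⁴)(-0.81) = 3.6 × 10⁻⁴ → stable
  127–128 m: −αΔT+βΔS = −(2 × 10⁻⁴)(-0.8)+(7.9 × 10⁻⁴)(+0.77) = 7.7 × 10⁻⁴ → stable
  128–202 m: −αΔT+βΔS = −(2 × 10⁻⁴)(+7.3)+(7.9 × 10⁻⁴)(-0.63) = -2.0 × 10⁻³ → UNSTABLE
  202–218 m: −αΔT+βΔS = −(2 × 10⁻⁴)(-8.7)+(7.9 × 10⁻⁴)(+0.53) = 2.2 × 10⁻³ → stable
  218–234 m: −αΔT+βΔS = −(2 × 10⁻⁴)(-3.8)+(7.9 × 10⁻⁴)(+0.07) = 8.2 × 10⁻⁴ → stable
The 128–202 m interval has Δρ < 0: lighter water underlies denser water.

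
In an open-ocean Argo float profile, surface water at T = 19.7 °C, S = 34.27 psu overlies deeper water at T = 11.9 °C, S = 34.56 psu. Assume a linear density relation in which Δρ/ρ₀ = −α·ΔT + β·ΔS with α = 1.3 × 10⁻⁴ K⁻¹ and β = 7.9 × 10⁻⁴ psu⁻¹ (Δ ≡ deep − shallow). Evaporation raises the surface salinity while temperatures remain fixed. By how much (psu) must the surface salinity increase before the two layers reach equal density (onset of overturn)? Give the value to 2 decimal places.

Neutral buoyancy requires −α(T_deep − T_surf) + β(S_deep − S_surf′) = 0.
S_surf′ = S_deep − (α/β)·ΔT = 34.56 − (1.3 × 10⁻⁴/7.9 × 10⁻⁴)·(-7.8) = 35.8435 psu.
Increase required: 35.8435 − 34.27 = 1.5735 psu.

1.57 psu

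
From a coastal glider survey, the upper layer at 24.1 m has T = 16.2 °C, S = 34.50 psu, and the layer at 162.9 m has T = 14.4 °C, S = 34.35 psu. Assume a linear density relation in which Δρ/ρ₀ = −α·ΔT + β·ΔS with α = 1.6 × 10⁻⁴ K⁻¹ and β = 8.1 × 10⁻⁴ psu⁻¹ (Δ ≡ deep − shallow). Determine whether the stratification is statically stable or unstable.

ΔT = 14.4 − 16.2 = -1.8 K and ΔS = 34.35 − 34.50 = -0.15 psu (deep − shallow).
−αΔT = 2.88 × 10⁻⁴; βΔS = -1.215 × 10⁻⁴; sum Δρ/ρ₀ = 1.665 × 10⁻⁴.
Δρ/ρ₀ > 0, so Δρ > 0: deeper water is denser → statically stable.

stable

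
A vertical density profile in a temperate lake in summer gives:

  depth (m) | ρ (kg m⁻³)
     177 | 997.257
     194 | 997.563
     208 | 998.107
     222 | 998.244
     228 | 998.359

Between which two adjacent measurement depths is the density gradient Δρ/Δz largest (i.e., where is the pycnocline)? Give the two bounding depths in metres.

194–208 m

Compute the density gradient over each adjacent pair:
  177–194 m: Δρ/Δz = 0.306/17 = 0.018 kg m⁻⁴
  194–208 m: Δρ/Δz = 0.544/14 = 0.039 kg m⁻⁴
  208–222 m: Δρ/Δz = 0.137/14 = 9.8 × 10⁻³ kg m⁻⁴
  222–228 m: Δρ/Δz = 0.115/6 = 0.019 kg m⁻⁴
The largest gradient is in the 194–208 m interval — the pycnocline.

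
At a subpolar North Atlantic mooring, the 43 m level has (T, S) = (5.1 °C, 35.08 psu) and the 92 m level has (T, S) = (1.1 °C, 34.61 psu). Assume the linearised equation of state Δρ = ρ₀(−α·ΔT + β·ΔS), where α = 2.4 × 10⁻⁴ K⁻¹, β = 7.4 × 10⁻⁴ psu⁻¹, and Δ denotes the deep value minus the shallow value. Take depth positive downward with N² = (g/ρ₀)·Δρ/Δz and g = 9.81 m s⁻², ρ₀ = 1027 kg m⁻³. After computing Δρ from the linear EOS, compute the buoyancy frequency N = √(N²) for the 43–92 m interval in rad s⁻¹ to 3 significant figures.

0.0111 rad s⁻¹

ΔT = -4.0 K, ΔS = -0.47 psu (deep − shallow).
Δρ/ρ₀ = −αΔT + βΔS = 9.60 × 10⁻⁴ − 3.478 × 10⁻⁴ = 6.122 × 10⁻⁴, so Δρ ≈ 0.6287 kg m⁻³.
N² = (g/ρ₀)·Δρ/Δz = g·(Δρ/ρ₀)/Δz = 9.81 × 6.122 × 10⁻⁴ / 49 = 1.2256 × 10⁻⁴ s⁻².
N = √(1.2256 × 10⁻⁴) = 0.011071 rad s⁻¹ ≈ 0.0111 rad s⁻¹.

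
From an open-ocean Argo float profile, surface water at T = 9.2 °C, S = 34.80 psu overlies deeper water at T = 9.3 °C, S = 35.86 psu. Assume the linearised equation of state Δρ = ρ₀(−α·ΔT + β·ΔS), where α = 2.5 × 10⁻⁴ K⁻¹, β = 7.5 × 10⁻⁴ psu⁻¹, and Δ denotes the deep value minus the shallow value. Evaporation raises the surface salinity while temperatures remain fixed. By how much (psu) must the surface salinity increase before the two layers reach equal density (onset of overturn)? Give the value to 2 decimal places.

Neutral buoyancy requires −α(T_deep − T_surf) + β(S_deep − S_surf′) = 0.
S_surf′ = S_deep − (α/β)·ΔT = 35.86 − (2.5 × 10⁻⁴/7.5 × 10⁻⁴)·(+0.1) = 35.8267 psu.
Increase required: 35.8267 − 34.80 = 1.0267 psu.

1.03 psu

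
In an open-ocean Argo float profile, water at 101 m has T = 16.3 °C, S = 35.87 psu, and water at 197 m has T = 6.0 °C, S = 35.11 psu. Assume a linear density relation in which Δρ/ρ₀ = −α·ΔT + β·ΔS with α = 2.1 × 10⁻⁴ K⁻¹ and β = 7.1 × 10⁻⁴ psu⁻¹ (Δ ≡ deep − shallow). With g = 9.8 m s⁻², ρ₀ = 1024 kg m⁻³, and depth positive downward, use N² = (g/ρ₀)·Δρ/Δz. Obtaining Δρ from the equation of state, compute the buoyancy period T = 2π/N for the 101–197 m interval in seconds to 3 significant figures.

488 s

ΔT = -10.3 K, ΔS = -0.76 psu (deep − shallow).
Δρ/ρ₀ = −αΔT + βΔS = 2.163 × 10⁻³ − 5.396 × 10⁻⁴ = 1.6234 × 10⁻³, so Δρ ≈ 1.662 kg m⁻³.
N² = (g/ρ₀)·Δρ/Δz = g·(Δρ/ρ₀)/Δz = 9.8 × 1.6234 × 10⁻³ / 96 = 1.6572 × 10⁻⁴ s⁻².
N = √(1.6572 × 10⁻⁴) = 0.012873 rad s⁻¹ → T = 2π/N = 488.09 s ≈ 488 s.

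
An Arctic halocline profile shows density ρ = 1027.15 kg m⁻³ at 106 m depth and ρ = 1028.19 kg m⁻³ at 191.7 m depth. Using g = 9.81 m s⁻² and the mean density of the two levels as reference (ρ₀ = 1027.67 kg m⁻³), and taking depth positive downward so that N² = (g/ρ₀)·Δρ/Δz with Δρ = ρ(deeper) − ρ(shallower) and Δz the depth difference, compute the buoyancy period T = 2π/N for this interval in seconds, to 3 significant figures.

Δρ = 1028.19 − 1027.15 = 1.04 kg m⁻³ over Δz = 191.7 − 106 = 85.7 m.
N² = (9.81/1027.67) × (1.04/85.7) = 1.1584 × 10⁻⁴ s⁻².
N = √(1.1584 × 10⁻⁴) = 0.010763 rad s⁻¹, so T = 2π/N = 583.78 s ≈ 584 s.

584 s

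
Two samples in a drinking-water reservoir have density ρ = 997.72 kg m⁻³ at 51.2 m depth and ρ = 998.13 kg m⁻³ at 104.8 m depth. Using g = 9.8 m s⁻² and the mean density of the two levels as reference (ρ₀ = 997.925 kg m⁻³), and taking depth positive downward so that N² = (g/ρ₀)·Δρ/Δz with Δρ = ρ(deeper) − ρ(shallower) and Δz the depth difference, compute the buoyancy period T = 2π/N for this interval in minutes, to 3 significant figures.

Δρ = 998.13 − 997.72 = 0.41 kg m⁻³ over Δz = 104.8 − 51.2 = 53.6 m.
N² = (9.8/997.925) × (0.41/53.6) = 7.5119 × 10⁻⁵ s⁻².
N = √(7.5119 × 10⁻⁵) = 8.6671 × 10⁻³ rad s⁻¹, so T = 2π/N = 724.95 s = 12.083 min ≈ 12.1 min.

12.1 min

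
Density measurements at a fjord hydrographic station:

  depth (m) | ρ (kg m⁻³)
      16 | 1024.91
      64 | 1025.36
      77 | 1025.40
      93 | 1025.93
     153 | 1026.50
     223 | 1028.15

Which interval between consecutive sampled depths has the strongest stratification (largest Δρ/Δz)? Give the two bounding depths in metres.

Compute the density gradient over each adjacent pair:
  16–64 m: Δρ/Δz = 0.45/48 = 9.4 × 10⁻³ kg m⁻⁴
  64–77 m: Δρ/Δz = 0.04/13 = 3.1 × 10⁻³ kg m⁻⁴
  77–93 m: Δρ/Δz = 0.53/16 = 0.033 kg m⁻⁴
  93–153 m: Δρ/Δz = 0.57/60 = 9.5 × 10⁻³ kg m⁻⁴
  153–223 m: Δρ/Δz = 1.65/70 = 0.024 kg m⁻⁴
The largest gradient is in the 77–93 m interval — the pycnocline.

77–93 m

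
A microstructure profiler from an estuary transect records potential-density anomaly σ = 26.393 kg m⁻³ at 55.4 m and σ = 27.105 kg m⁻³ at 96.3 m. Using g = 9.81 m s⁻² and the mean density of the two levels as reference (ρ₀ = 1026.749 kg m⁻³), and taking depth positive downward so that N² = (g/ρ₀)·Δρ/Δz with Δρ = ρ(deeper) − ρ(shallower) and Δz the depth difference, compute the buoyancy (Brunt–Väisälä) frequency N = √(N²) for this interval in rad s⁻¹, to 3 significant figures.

0.0129 rad s⁻¹

Δρ = 1027.105 − 1026.393 = 0.712 kg m⁻³ over Δz = 96.3 − 55.4 = 40.9 m.
N² = (9.81/1026.749) × (0.712/40.9) = 1.6633 × 10⁻⁴ s⁻².
N = √(1.6633 × 10⁻⁴) = 0.012897 rad s⁻¹ ≈ 0.0129 rad s⁻¹.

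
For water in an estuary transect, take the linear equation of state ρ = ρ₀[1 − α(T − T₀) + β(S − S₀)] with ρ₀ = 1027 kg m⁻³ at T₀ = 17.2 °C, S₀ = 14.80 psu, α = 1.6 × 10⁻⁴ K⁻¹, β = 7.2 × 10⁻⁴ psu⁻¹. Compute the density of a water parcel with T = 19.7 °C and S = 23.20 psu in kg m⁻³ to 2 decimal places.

1032.80 kg m⁻³

T − T₀ = +2.5 K, S − S₀ = +8.40 psu.
Bracket = 1 − α·(+2.5) + β·(+8.40) = 1 + (5.648 × 10⁻³) = 1.0056480.
ρ = 1027 × 1.0056480 = 1032.80 kg m⁻³.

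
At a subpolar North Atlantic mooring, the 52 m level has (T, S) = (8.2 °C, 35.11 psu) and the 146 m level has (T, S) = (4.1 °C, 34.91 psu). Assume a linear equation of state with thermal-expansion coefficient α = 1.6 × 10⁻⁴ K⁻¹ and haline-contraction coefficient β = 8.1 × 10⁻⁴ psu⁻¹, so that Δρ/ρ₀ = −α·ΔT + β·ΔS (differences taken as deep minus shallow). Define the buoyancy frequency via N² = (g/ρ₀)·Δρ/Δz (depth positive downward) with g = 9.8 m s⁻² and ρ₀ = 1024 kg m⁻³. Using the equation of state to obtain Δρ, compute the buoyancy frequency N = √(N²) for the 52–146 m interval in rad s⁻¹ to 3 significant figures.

7.18 × 10⁻³ rad s⁻¹

ΔT = -4.1 K, ΔS = -0.20 psu (deep − shallow).
Δρ/ρ₀ = −αΔT + βΔS = 6.56 × 10⁻⁴ − 1.62 × 10⁻⁴ = 4.94 × 10⁻⁴, so Δρ ≈ 0.5059 kg m⁻³.
N² = (g/ρ₀)·Δρ/Δz = g·(Δρ/ρ₀)/Δz = 9.8 × 4.94 × 10⁻⁴ / 94 = 5.1502 × 10⁻⁵ s⁻².
N = √(5.1502 × 10⁻⁵) = 7.1765 × 10⁻³ rad s⁻¹ ≈ 7.18 × 10⁻³ rad s⁻¹.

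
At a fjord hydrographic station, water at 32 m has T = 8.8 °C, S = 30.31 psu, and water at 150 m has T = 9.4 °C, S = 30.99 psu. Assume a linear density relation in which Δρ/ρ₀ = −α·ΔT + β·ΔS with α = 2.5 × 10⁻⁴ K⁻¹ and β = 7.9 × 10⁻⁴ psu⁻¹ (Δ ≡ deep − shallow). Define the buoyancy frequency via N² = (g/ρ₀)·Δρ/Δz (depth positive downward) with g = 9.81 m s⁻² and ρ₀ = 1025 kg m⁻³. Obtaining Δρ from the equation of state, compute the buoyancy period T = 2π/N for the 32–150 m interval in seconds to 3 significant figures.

1.11 × 10³ s

ΔT = +0.6 K, ΔS = +0.68 psu (deep − shallow).
Δρ/ρ₀ = −αΔT + βΔS = -1.50 × 10⁻⁴ + 5.372 × 10⁻⁴ = 3.872 × 10⁻⁴, so Δρ ≈ 0.3969 kg m⁻³.
N² = (g/ρ₀)·Δρ/Δz = g·(Δρ/ρ₀)/Δz = 9.81 × 3.872 × 10⁻⁴ / 118 = 3.2190 × 10⁻⁵ s⁻².
N = √(3.2190 × 10⁻⁵) = 5.6736 × 10⁻³ rad s⁻¹ → T = 2π/N = 1.1074 × 10³ s ≈ 1.11 × 10³ s.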